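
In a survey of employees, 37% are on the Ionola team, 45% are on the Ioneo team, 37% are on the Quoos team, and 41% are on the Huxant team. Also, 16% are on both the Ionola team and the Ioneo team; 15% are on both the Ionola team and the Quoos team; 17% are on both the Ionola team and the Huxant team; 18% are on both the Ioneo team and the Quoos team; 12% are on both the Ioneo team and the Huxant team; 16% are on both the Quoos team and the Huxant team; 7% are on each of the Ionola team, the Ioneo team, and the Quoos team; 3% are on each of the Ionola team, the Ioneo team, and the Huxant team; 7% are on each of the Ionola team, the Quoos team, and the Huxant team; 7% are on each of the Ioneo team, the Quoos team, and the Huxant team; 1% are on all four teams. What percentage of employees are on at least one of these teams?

Inclusion–exclusion gives
P(union) = 37 + 45 + 37 + 41 − 16 − 15 − 17 − 18 − 12 − 16 + 7 + 3 + 7 + 7 − 1 = 89%

89%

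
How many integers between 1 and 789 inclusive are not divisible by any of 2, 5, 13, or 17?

276

By inclusion–exclusion:
394 + 157 + 60 + 46 − 78 − 30 − 23 − 12 − 9 − 3 + 6 + 4 + 1 + 0 − 0 = 513
789 − 513 = 276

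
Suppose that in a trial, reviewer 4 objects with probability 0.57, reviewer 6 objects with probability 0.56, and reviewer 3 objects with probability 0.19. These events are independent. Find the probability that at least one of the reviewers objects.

0.846748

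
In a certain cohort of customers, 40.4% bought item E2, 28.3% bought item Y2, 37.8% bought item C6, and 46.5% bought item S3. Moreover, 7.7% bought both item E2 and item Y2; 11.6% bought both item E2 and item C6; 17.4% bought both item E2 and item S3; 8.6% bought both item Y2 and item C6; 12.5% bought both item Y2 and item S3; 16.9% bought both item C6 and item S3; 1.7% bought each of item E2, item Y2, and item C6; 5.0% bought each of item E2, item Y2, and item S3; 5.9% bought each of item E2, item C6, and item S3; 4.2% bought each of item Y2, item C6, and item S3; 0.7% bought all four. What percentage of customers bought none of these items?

P(≥1) = 40.4 + 28.3 + 37.8 + 46.5 − 7.7 − 11.6 − 17.4 − 8.6 − 12.5 − 16.9 + 1.7 + 5.0 + 5.9 + 4.2 − 0.7 = 94.4%
P(none) = 100% − 94.4% = 5.6%

5.6%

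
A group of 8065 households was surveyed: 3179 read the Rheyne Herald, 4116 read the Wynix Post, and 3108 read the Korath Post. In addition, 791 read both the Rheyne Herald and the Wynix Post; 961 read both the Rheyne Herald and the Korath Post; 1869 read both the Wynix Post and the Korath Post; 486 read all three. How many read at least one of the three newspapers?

7268

By inclusion–exclusion:
N(≥1) = 3179 + 4116 + 3108 − 791 − 961 − 1869 + 486 = 7268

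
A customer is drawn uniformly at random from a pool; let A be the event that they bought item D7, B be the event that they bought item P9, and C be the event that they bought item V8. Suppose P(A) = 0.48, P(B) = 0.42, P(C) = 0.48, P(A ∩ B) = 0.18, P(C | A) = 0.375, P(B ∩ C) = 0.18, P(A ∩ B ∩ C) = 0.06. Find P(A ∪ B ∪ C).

P(A ∩ C) = P(A)·P(C|A) = 0.48 × 0.375 = 0.18
By inclusion–exclusion:
P(A ∪ B ∪ C) = 0.48 + 0.42 + 0.48 − 0.18 − 0.18 − 0.18 + 0.06 = 0.90

0.90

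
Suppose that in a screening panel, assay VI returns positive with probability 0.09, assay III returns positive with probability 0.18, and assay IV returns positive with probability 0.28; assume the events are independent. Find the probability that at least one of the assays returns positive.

0.462736

P(none) = (1 − 0.09) × (1 − 0.18) × (1 − 0.28) = 0.91 × 0.82 × 0.72 = 0.537264
P(at least one) = 1 − 0.537264 = 0.462736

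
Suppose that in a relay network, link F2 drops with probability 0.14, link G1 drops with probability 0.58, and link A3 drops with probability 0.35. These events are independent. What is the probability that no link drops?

Since the events are independent, P(none) is the product of the individual non-occurrence probabilities.
P(none) = (1 − 0.14) × (1 − 0.58) × (1 − 0.35) = 0.86 × 0.42 × 0.65 = 0.23478

0.23478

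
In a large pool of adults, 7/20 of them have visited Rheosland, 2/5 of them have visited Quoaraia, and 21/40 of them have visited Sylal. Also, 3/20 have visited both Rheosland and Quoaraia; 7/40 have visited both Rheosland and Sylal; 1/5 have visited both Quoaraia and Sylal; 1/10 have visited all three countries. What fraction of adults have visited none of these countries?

3/20

P(at least one) = 7/20 + 2/5 + 21/40 − 3/20 − 7/40 − 1/5 + 1/10 = 17/20
P(none) = 1 − 17/20 = 3/20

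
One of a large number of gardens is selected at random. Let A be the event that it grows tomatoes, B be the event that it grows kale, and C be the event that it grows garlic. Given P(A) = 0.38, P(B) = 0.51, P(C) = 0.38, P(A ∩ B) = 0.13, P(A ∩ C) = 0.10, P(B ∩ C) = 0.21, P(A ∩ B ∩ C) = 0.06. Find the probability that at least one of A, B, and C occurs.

0.89

P(A ∪ B ∪ C) = 0.38 + 0.51 + 0.38 − 0.13 − 0.10 − 0.21 + 0.06 = 0.89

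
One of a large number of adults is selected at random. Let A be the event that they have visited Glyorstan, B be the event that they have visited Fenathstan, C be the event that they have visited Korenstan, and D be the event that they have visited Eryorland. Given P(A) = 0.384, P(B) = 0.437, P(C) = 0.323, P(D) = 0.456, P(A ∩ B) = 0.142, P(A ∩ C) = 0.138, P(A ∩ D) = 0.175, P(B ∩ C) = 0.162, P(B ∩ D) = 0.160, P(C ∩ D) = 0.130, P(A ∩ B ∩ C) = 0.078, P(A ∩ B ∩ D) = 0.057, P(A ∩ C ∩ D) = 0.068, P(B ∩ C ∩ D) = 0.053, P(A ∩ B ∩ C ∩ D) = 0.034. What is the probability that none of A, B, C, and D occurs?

Apply inclusion-exclusion:
P(A ∪ B ∪ C ∪ D) = 0.384 + 0.437 + 0.323 + 0.456 − 0.142 − 0.138 − 0.175 − 0.162 − 0.160 − 0.130 + 0.078 + 0.057 + 0.068 + 0.053 − 0.034 = 0.915
P(none) = 1 − 0.915 = 0.085

0.085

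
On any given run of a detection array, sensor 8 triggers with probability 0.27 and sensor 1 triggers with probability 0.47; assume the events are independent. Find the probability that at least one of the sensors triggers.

P(none) = (1 − 0.27) × (1 − 0.47) = 0.73 × 0.53 = 0.3869
P(at least one) = 1 − 0.3869 = 0.6131

0.6131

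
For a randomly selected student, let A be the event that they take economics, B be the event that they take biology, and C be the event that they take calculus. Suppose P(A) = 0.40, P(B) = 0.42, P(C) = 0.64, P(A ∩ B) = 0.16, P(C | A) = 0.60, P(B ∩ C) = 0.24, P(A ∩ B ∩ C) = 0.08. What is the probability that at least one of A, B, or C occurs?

0.90

P(A ∩ C) = P(A)·P(C|A) = 0.40 × 0.60 = 0.24
By inclusion–exclusion:
P(A ∪ B ∪ C) = 0.40 + 0.42 + 0.64 − 0.16 − 0.24 − 0.24 + 0.08 = 0.90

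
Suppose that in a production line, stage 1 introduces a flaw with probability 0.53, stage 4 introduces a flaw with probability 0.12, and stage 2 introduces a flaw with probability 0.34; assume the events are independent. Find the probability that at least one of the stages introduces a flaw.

0.727024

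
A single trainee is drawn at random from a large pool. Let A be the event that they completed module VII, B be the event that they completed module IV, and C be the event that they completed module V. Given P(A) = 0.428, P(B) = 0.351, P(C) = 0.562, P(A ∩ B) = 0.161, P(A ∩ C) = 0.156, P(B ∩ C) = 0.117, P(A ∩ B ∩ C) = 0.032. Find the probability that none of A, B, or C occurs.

P(A ∪ B ∪ C) = 0.428 + 0.351 + 0.562 − 0.161 − 0.156 − 0.117 + 0.032 = 0.939
P(none) = 1 − 0.939 = 0.061

0.061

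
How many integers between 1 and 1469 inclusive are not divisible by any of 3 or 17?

922

Apply inclusion-exclusion:
⌊1469/3⌋ + ⌊1469/17⌋ − ⌊1469/51⌋ = 489 + 86 − 28 = 547
1469 − 547 = 922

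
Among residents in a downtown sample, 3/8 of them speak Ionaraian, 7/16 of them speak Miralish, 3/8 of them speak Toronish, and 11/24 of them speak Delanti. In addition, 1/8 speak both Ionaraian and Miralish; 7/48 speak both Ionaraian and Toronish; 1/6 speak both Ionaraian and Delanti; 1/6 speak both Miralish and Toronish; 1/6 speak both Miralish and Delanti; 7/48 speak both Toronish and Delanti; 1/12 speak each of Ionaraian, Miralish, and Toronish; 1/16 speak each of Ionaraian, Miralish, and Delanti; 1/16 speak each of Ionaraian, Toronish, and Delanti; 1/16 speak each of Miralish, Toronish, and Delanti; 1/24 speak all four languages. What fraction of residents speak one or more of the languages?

By inclusion-exclusion,
P(≥1) = 3/8 + 7/16 + 3/8 + 11/24 − 1/8 − 7/48 − 1/6 − 1/6 − 1/6 − 7/48 + 1/12 + 1/16 + 1/16 + 1/16 − 1/24 = 23/24

23/24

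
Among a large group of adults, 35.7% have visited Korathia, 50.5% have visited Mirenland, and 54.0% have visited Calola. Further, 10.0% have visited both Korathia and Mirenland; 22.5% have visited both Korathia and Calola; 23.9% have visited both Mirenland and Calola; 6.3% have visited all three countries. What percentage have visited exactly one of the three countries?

46.3%

Using the inclusion–exclusion count for exactly one event:
P(exactly one) = 35.7 + 50.5 + 54.0 − 2·10.0 − 2·22.5 − 2·23.9 + 3·6.3 = 46.3%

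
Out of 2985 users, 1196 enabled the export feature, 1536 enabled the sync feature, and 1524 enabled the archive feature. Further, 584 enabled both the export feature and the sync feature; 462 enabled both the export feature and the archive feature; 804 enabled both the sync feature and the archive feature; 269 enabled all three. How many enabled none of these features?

Using inclusion–exclusion:
N(≥1) = 1196 + 1536 + 1524 − 584 − 462 − 804 + 269 = 2675
None: 2985 − 2675 = 310

310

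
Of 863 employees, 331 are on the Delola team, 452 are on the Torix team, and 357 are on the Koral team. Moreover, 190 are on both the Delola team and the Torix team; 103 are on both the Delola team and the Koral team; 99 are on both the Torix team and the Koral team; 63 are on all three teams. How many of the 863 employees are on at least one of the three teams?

811

|at least one| = 331 + 452 + 357 − 190 − 103 − 99 + 63 = 811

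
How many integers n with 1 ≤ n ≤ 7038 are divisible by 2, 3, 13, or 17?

5000

Using inclusion–exclusion:
⌊7038/2⌋ + ⌊7038/3⌋ + ⌊7038/13⌋ + ⌊7038/17⌋ − ⌊7038/6⌋ − ⌊7038/26⌋ − ⌊7038/34⌋ − ⌊7038/39⌋ − ⌊7038/51⌋ − ⌊7038/221⌋ + ⌊7038/78⌋ + ⌊7038/102⌋ + ⌊7038/442⌋ + ⌊7038/663⌋ − ⌊7038/1326⌋ = 3519 + 2346 + 541 + 414 − 1173 − 270 − 207 − 180 − 138 − 31 + 90 + 69 + 15 + 10 − 5 = 5000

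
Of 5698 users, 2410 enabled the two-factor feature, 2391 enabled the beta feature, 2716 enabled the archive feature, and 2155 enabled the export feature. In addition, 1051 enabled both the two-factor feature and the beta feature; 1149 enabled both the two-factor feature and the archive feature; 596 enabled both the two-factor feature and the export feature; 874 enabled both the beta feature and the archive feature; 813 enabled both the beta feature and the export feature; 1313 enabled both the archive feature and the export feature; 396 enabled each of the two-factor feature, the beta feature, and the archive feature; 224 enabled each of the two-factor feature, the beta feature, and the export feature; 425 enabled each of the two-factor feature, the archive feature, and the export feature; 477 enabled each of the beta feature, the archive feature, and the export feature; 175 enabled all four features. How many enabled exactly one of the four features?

1946

|exactly one| = 2410 + 2391 + 2716 + 2155 − 2·1051 − 2·1149 − 2·596 − 2·874 − 2·813 − 2·1313 + 3·396 + 3·224 + 3·425 + 3·477 − 4·175 = 1946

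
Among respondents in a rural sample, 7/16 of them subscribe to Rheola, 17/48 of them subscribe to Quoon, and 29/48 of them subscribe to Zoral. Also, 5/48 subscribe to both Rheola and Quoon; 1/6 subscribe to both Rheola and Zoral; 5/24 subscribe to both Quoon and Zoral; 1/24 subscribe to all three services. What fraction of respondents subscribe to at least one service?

By inclusion-exclusion,
P(at least one) = 7/16 + 17/48 + 29/48 − 5/48 − 1/6 − 5/24 + 1/24 = 23/24

23/24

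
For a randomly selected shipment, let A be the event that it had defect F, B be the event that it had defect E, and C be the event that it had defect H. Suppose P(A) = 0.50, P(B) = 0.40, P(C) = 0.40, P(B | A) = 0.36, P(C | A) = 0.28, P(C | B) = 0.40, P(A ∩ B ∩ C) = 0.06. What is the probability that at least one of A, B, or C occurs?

0.88

P(A ∩ B) = P(A)·P(B|A) = 0.50 × 0.36 = 0.18
P(A ∩ C) = P(A)·P(C|A) = 0.50 × 0.28 = 0.14
P(B ∩ C) = P(B)·P(C|B) = 0.40 × 0.40 = 0.16
P(A ∪ B ∪ C) = 0.50 + 0.40 + 0.40 − 0.18 − 0.14 − 0.16 + 0.06 = 0.88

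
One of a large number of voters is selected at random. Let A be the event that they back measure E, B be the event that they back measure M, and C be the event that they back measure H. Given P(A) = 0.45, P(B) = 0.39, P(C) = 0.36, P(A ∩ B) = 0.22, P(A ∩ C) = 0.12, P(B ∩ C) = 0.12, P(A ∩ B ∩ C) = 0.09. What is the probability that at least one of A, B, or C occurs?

0.83

By inclusion-exclusion,
P(A ∪ B ∪ C) = 0.45 + 0.39 + 0.36 − 0.22 − 0.12 − 0.12 + 0.09 = 0.83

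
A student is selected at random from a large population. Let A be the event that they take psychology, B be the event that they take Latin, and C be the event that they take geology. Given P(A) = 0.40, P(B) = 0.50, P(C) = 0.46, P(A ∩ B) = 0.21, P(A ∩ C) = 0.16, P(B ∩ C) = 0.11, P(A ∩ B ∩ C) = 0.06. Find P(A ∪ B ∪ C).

0.94

Using inclusion–exclusion:
P(A ∪ B ∪ C) = 0.40 + 0.50 + 0.46 − 0.21 − 0.16 − 0.11 + 0.06 = 0.94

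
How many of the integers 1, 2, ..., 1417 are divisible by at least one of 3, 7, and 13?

Inclusion–exclusion gives
floor(1417/3) + floor(1417/7) + floor(1417/13) − floor(1417/21) − floor(1417/39) − floor(1417/91) + floor(1417/273) = 472 + 202 + 109 − 67 − 36 − 15 + 5 = 670

670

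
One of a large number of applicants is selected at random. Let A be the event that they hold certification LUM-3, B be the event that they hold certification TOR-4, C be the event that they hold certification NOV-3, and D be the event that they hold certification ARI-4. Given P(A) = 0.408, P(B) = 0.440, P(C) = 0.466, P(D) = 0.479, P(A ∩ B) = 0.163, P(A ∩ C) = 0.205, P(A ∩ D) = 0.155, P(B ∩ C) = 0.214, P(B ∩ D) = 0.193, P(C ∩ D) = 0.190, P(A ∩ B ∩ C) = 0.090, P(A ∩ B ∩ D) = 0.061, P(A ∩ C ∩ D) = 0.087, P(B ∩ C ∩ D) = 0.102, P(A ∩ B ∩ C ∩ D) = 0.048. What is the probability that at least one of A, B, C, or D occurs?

0.965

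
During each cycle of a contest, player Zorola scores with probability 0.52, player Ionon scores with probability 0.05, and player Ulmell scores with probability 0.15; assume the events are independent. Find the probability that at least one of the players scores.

0.6124

Independence gives P(none) = ∏(1 − pᵢ).
P(none) = (1 − 0.52) × (1 − 0.05) × (1 − 0.15) = 0.48 × 0.95 × 0.85 = 0.3876
P(at least one) = 1 − 0.3876 = 0.6124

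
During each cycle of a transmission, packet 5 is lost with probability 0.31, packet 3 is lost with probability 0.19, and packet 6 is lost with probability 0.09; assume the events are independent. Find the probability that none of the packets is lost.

0.508599

P(none) = (1 − 0.31) × (1 − 0.19) × (1 − 0.09) = 0.69 × 0.81 × 0.91 = 0.508599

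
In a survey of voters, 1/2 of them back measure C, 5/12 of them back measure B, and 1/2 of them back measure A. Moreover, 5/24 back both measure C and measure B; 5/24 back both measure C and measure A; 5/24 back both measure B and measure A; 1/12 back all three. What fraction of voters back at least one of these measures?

Apply inclusion-exclusion:
P(≥1) = 1/2 + 5/12 + 1/2 − 5/24 − 5/24 − 5/24 + 1/12 = 7/8

7/8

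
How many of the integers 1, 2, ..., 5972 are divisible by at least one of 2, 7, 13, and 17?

3749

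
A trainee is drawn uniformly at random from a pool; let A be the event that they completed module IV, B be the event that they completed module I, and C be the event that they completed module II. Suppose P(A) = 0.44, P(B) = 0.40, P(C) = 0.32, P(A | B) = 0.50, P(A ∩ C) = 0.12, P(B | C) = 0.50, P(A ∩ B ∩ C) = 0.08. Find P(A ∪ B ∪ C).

0.76

P(A ∩ B) = P(B)·P(A|B) = 0.40 × 0.50 = 0.20
P(B ∩ C) = P(C)·P(B|C) = 0.32 × 0.50 = 0.16
P(A ∪ B ∪ C) = 0.44 + 0.40 + 0.32 − 0.20 − 0.12 − 0.16 + 0.08 = 0.76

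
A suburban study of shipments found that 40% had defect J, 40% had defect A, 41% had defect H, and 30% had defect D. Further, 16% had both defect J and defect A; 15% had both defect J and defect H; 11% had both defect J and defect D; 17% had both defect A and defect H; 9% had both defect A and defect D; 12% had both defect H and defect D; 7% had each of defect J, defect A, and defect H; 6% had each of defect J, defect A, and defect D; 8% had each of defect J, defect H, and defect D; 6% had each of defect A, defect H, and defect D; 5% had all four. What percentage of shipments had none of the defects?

7%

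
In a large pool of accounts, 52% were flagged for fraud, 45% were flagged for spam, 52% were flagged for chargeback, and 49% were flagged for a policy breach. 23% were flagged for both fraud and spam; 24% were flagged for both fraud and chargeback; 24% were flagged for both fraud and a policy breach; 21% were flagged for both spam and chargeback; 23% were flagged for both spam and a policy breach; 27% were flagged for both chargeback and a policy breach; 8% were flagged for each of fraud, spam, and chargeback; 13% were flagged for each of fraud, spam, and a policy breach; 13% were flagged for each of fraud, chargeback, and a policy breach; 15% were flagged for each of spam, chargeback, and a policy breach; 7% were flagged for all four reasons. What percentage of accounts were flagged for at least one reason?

P(union) = 52 + 45 + 52 + 49 − 23 − 24 − 24 − 21 − 23 − 27 + 8 + 13 + 13 + 15 − 7 = 98%

98%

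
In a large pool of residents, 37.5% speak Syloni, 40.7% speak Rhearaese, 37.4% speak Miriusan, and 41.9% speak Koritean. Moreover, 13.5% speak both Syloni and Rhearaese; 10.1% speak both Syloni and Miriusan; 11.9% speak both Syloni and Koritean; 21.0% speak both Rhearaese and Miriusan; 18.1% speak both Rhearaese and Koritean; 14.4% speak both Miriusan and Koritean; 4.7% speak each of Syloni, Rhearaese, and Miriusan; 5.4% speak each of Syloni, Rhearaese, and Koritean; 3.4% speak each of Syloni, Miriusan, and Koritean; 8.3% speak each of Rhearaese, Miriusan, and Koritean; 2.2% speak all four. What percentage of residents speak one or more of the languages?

P(union) = 37.5 + 40.7 + 37.4 + 41.9 − 13.5 − 10.1 − 11.9 − 21.0 − 18.1 − 14.4 + 4.7 + 5.4 + 3.4 + 8.3 − 2.2 = 88.1%

88.1%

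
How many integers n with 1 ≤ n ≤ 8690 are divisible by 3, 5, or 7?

4717

⌊8690/3⌋ + ⌊8690/5⌋ + ⌊8690/7⌋ − ⌊8690/15⌋ − ⌊8690/21⌋ − ⌊8690/35⌋ + ⌊8690/105⌋ = 2896 + 1738 + 1241 − 579 − 413 − 248 + 82 = 4717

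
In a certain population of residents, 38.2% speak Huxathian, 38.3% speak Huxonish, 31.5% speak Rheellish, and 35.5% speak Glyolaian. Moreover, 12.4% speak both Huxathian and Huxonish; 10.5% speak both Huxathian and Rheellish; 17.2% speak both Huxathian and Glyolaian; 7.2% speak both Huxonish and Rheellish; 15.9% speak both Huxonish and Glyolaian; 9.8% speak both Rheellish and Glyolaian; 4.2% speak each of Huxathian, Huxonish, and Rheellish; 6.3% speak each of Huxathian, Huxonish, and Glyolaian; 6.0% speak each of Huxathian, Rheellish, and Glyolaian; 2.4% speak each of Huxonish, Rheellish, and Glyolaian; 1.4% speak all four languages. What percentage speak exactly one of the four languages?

P(exactly one) = 38.2 + 38.3 + 31.5 + 35.5 − 2·12.4 − 2·10.5 − 2·17.2 − 2·7.2 − 2·15.9 − 2·9.8 + 3·4.2 + 3·6.3 + 3·6.0 + 3·2.4 − 4·1.4 = 48.6%

48.6%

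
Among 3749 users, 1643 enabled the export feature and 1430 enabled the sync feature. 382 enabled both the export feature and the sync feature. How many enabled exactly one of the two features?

|exactly one| = 1643 + 1430 − 2·382 = 2309

2309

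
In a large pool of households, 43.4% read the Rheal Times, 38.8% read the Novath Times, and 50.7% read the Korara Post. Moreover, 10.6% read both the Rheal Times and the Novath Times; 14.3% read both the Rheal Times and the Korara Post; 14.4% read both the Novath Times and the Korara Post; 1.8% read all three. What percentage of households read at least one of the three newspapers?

95.4%

Using inclusion–exclusion:
P(union) = 43.4 + 38.8 + 50.7 − 10.6 − 14.3 − 14.4 + 1.8 = 95.4%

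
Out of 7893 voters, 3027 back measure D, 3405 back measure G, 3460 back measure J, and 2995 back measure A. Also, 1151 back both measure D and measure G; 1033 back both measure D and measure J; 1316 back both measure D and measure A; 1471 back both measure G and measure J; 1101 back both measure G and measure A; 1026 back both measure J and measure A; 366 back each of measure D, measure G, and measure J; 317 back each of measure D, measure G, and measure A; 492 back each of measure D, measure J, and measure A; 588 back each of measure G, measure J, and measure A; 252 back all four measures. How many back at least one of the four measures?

Inclusion–exclusion gives
N(≥1) = 3027 + 3405 + 3460 + 2995 − 1151 − 1033 − 1316 − 1471 − 1101 − 1026 + 366 + 317 + 492 + 588 − 252 = 7300

7300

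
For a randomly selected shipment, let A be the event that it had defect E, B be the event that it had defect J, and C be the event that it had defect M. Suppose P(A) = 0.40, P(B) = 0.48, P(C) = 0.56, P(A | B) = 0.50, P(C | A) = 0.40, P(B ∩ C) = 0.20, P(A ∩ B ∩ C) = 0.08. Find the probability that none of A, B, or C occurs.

P(A ∩ B) = P(B)·P(A|B) = 0.48 × 0.50 = 0.24
P(A ∩ C) = P(A)·P(C|A) = 0.40 × 0.40 = 0.16
Inclusion–exclusion gives
P(A ∪ B ∪ C) = 0.40 + 0.48 + 0.56 − 0.24 − 0.16 − 0.20 + 0.08 = 0.92
P(none) = 1 − 0.92 = 0.08

0.08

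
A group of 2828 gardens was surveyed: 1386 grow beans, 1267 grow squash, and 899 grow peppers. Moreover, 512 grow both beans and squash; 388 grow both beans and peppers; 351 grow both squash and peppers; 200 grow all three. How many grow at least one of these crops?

|at least one| = 1386 + 1267 + 899 − 512 − 388 − 351 + 200 = 2501

2501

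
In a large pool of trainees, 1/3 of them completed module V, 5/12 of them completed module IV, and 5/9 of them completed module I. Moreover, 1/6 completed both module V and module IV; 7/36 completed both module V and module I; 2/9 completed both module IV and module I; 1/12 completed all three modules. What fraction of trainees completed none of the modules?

7/36

Inclusion–exclusion gives
P(union) = 1/3 + 5/12 + 5/9 − 1/6 − 7/36 − 2/9 + 1/12 = 29/36
P(none) = 1 − 29/36 = 7/36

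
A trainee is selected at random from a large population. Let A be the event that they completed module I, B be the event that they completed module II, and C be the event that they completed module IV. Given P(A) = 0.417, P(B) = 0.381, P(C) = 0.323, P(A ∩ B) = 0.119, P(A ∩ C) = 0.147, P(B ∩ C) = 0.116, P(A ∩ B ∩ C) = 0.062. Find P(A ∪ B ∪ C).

Apply inclusion-exclusion:
P(A ∪ B ∪ C) = 0.417 + 0.381 + 0.323 − 0.119 − 0.147 − 0.116 + 0.062 = 0.801

0.801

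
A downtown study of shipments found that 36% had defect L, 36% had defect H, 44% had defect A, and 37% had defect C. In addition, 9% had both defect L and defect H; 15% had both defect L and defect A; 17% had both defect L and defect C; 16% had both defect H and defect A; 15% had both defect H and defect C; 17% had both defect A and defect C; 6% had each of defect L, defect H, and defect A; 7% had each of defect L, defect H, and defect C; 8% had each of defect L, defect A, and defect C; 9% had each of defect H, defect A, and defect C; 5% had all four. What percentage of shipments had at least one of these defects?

P(union) = 36 + 36 + 44 + 37 − 9 − 15 − 17 − 16 − 15 − 17 + 6 + 7 + 8 + 9 − 5 = 89%

89%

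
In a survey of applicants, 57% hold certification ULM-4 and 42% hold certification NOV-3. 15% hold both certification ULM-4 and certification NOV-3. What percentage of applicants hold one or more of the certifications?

84%

P(≥1) = 57 + 42 − 15 = 84%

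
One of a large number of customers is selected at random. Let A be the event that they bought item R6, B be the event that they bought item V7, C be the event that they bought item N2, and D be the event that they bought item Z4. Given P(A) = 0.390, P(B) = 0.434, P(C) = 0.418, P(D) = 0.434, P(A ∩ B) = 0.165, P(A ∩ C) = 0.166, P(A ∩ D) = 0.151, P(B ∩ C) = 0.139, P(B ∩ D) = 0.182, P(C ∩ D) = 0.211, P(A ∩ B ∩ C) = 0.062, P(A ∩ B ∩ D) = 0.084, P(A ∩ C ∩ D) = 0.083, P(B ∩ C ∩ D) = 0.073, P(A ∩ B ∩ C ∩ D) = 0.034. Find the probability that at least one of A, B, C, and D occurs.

0.930

By inclusion–exclusion:
P(A ∪ B ∪ C ∪ D) = 0.390 + 0.434 + 0.418 + 0.434 − 0.165 − 0.166 − 0.151 − 0.139 − 0.182 − 0.211 + 0.062 + 0.084 + 0.083 + 0.073 − 0.034 = 0.930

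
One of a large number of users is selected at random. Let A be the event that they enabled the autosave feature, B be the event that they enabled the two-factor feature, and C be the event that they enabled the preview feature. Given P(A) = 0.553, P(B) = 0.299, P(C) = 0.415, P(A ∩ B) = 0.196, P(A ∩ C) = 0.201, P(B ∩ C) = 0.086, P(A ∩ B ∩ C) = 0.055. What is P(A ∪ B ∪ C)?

0.839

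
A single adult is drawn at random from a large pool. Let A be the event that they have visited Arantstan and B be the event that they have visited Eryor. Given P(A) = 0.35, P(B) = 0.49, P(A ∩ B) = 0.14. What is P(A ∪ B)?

Inclusion–exclusion gives
P(A ∪ B) = 0.35 + 0.49 − 0.14 = 0.70

0.70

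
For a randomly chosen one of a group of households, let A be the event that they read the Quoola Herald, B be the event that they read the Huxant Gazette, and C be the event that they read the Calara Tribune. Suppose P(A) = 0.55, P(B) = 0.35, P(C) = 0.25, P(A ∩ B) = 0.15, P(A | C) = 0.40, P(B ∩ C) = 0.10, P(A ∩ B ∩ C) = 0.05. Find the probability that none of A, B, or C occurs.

0.15

P(A ∩ C) = P(C)·P(A|C) = 0.25 × 0.40 = 0.10
Using inclusion–exclusion:
P(A ∪ B ∪ C) = 0.55 + 0.35 + 0.25 − 0.15 − 0.10 − 0.10 + 0.05 = 0.85
P(none) = 1 − 0.85 = 0.15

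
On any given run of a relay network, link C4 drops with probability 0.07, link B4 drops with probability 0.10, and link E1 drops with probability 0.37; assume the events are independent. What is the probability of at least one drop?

0.47269

P(none) = (1 − 0.07) × (1 − 0.10) × (1 − 0.37) = 0.93 × 0.90 × 0.63 = 0.52731
P(at least one) = 1 − 0.52731 = 0.47269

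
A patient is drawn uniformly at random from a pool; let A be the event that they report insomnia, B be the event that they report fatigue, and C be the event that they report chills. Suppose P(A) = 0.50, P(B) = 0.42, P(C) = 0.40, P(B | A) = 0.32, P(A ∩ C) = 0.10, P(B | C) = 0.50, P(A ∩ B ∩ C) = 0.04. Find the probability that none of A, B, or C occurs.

0.10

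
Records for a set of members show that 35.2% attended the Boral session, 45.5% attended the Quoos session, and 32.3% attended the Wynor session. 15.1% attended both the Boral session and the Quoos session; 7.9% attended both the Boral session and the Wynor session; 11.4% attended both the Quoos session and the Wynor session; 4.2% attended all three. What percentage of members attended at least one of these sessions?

82.8%

By inclusion–exclusion:
P(at least one) = 35.2 + 45.5 + 32.3 − 15.1 − 7.9 − 11.4 + 4.2 = 82.8%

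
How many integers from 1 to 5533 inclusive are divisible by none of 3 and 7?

3162

⌊5533/3⌋ + ⌊5533/7⌋ − ⌊5533/21⌋ = 1844 + 790 − 263 = 2371
5533 − 2371 = 3162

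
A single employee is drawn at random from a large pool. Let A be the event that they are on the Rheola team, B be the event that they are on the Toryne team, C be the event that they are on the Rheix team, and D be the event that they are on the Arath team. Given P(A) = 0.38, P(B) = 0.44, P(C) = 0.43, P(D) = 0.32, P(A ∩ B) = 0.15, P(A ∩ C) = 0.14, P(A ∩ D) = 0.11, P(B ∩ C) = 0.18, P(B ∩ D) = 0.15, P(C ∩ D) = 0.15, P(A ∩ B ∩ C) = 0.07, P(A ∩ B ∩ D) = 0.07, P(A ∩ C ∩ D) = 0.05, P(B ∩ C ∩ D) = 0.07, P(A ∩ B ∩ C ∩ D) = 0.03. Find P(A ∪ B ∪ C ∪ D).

0.92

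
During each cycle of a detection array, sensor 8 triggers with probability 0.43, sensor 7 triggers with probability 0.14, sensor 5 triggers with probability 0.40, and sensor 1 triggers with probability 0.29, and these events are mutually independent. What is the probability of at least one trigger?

0.7911748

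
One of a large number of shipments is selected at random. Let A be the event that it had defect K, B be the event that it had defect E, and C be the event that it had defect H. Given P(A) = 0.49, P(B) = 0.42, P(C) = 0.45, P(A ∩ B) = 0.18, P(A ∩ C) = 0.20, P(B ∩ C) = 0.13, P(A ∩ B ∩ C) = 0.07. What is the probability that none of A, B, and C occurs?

By inclusion–exclusion:
P(A ∪ B ∪ C) = 0.49 + 0.42 + 0.45 − 0.18 − 0.20 − 0.13 + 0.07 = 0.92
P(none) = 1 − 0.92 = 0.08

0.08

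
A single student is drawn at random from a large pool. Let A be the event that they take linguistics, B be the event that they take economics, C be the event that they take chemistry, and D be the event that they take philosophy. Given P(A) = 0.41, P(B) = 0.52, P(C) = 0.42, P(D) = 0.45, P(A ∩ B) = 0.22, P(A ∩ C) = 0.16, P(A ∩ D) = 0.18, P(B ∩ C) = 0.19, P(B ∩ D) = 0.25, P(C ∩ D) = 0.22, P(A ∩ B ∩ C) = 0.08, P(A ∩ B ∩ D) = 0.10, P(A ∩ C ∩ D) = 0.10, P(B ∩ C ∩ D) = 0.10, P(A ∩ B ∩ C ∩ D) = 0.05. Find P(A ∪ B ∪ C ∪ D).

0.91

By inclusion-exclusion,
P(A ∪ B ∪ C ∪ D) = 0.41 + 0.52 + 0.42 + 0.45 − 0.22 − 0.16 − 0.18 − 0.19 − 0.25 − 0.22 + 0.08 + 0.10 + 0.10 + 0.10 − 0.05 = 0.91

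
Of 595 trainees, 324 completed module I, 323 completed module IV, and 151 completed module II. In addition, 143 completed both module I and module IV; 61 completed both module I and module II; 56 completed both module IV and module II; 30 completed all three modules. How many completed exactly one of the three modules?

Using the inclusion–exclusion count for exactly one event:
|exactly one| = 324 + 323 + 151 − 2·143 − 2·61 − 2·56 + 3·30 = 368

368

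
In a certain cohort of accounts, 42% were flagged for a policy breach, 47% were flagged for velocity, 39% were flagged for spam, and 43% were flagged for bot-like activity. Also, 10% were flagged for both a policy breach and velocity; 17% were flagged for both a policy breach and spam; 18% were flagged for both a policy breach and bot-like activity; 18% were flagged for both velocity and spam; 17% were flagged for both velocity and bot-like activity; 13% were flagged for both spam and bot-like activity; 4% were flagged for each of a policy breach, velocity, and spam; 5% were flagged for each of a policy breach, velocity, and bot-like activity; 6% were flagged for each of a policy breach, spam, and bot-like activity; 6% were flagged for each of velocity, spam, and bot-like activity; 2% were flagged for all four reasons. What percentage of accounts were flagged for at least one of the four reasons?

By inclusion-exclusion,
P(union) = 42 + 47 + 39 + 43 − 10 − 17 − 18 − 18 − 17 − 13 + 4 + 5 + 6 + 6 − 2 = 97%

97%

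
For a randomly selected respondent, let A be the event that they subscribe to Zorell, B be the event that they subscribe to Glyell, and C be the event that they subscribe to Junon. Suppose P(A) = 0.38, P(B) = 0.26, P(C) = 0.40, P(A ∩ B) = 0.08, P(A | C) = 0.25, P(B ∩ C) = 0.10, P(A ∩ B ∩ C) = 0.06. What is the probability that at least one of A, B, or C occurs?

P(A ∩ C) = P(C)·P(A|C) = 0.40 × 0.25 = 0.10
P(A ∪ B ∪ C) = 0.38 + 0.26 + 0.40 − 0.08 − 0.10 − 0.10 + 0.06 = 0.82

0.82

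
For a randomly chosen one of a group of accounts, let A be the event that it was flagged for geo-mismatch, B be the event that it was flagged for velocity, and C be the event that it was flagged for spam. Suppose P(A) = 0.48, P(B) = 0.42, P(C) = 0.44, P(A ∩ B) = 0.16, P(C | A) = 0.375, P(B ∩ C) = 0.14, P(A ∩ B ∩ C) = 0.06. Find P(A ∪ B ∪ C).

P(A ∩ C) = P(A)·P(C|A) = 0.48 × 0.375 = 0.18
Inclusion–exclusion gives
P(A ∪ B ∪ C) = 0.48 + 0.42 + 0.44 − 0.16 − 0.18 − 0.14 + 0.06 = 0.92

0.92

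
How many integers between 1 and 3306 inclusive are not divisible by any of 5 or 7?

Using inclusion–exclusion:
floor(3306/5) + floor(3306/7) − floor(3306/35) = 661 + 472 − 94 = 1039
3306 − 1039 = 2267

2267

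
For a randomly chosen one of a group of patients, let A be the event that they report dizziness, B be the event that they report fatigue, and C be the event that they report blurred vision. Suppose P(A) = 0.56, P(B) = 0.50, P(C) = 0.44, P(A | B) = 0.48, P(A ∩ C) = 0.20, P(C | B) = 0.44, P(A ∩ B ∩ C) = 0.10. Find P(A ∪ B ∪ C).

0.94

P(A ∩ B) = P(B)·P(A|B) = 0.50 × 0.48 = 0.24
P(B ∩ C) = P(B)·P(C|B) = 0.50 × 0.44 = 0.22
By inclusion-exclusion,
P(A ∪ B ∪ C) = 0.56 + 0.50 + 0.44 − 0.24 − 0.20 − 0.22 + 0.10 = 0.94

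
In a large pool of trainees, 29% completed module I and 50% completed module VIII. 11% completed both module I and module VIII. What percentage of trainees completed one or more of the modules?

P(at least one) = 29 + 50 − 11 = 68%

68%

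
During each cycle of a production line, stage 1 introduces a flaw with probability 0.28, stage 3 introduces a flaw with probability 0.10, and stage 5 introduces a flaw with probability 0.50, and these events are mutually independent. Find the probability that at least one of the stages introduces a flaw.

0.676

Since the events are independent, P(none) is the product of the individual non-occurrence probabilities.
P(none) = (1 − 0.28) × (1 − 0.10) × (1 − 0.50) = 0.72 × 0.90 × 0.50 = 0.324
P(at least one) = 1 − 0.324 = 0.676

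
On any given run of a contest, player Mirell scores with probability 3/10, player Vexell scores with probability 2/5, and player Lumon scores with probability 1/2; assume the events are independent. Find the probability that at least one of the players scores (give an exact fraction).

P(none) = (1 − 3/10) × (1 − 2/5) × (1 − 1/2) = 7/10 × 3/5 × 1/2 = 21/100
P(at least one) = 1 − 21/100 = 79/100

79/100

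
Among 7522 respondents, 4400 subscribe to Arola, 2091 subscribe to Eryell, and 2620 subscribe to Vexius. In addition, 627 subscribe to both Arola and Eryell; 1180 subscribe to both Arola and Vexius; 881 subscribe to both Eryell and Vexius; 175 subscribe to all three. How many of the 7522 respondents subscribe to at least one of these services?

Apply inclusion-exclusion:
|union| = 4400 + 2091 + 2620 − 627 − 1180 − 881 + 175 = 6598

6598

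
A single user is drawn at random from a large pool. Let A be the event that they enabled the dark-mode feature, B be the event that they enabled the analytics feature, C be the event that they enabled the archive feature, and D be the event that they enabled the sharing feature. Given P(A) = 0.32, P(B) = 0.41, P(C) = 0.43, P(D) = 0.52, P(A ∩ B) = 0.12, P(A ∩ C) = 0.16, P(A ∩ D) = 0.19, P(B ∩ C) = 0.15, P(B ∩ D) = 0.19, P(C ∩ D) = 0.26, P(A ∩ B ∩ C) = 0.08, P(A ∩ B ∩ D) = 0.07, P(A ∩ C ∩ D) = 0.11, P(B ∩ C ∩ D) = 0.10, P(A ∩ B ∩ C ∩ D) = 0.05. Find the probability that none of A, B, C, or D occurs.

0.08

By inclusion-exclusion,
P(A ∪ B ∪ C ∪ D) = 0.32 + 0.41 + 0.43 + 0.52 − 0.12 − 0.16 − 0.19 − 0.15 − 0.19 − 0.26 + 0.08 + 0.07 + 0.11 + 0.10 − 0.05 = 0.92
P(none) = 1 − 0.92 = 0.08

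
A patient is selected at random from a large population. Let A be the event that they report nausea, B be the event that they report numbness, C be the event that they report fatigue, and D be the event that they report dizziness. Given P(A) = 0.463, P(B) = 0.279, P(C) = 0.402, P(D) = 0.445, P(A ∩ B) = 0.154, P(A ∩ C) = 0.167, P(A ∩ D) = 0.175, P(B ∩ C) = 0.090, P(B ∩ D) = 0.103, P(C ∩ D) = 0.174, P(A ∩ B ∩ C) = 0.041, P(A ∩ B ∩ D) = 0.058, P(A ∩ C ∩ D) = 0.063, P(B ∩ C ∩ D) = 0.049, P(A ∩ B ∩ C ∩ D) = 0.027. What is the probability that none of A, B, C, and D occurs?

Inclusion–exclusion gives
P(A ∪ B ∪ C ∪ D) = 0.463 + 0.279 + 0.402 + 0.445 − 0.154 − 0.167 − 0.175 − 0.090 − 0.103 − 0.174 + 0.041 + 0.058 + 0.063 + 0.049 − 0.027 = 0.910
P(none) = 1 − 0.910 = 0.090

0.090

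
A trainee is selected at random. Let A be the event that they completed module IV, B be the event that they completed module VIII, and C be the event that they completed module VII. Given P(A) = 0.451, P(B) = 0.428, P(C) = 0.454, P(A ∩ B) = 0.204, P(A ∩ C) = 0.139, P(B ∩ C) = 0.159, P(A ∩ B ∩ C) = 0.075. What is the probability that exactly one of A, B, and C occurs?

P(exactly one) = 0.451 + 0.428 + 0.454 − 2·0.204 − 2·0.139 − 2·0.159 + 3·0.075 = 0.554

0.554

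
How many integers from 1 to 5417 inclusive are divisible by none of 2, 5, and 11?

1970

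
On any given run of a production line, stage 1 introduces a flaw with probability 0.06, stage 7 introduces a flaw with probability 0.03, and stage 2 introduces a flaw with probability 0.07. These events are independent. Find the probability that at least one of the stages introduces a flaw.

0.152026

Since the events are independent, P(none) is the product of the individual non-occurrence probabilities.
P(none) = (1 − 0.06) × (1 − 0.03) × (1 − 0.07) = 0.94 × 0.97 × 0.93 = 0.847974
P(at least one) = 1 − 0.847974 = 0.152026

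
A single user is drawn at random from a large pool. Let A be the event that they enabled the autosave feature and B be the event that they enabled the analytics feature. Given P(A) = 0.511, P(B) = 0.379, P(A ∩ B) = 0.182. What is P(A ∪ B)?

Apply inclusion-exclusion:
P(A ∪ B) = 0.511 + 0.379 − 0.182 = 0.708

0.708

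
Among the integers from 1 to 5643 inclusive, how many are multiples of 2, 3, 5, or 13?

4254

floor(5643/2) + floor(5643/3) + floor(5643/5) + floor(5643/13) − floor(5643/6) − floor(5643/10) − floor(5643/26) − floor(5643/15) − floor(5643/39) − floor(5643/65) + floor(5643/30) + floor(5643/78) + floor(5643/130) + floor(5643/195) − floor(5643/390) = 2821 + 1881 + 1128 + 434 − 940 − 564 − 217 − 376 − 144 − 86 + 188 + 72 + 43 + 28 − 14 = 4254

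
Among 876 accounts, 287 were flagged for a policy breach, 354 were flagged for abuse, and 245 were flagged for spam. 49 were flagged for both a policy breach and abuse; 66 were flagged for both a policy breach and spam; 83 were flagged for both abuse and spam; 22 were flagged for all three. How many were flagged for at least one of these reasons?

Inclusion–exclusion gives
|at least one| = 287 + 354 + 245 − 49 − 66 − 83 + 22 = 710

710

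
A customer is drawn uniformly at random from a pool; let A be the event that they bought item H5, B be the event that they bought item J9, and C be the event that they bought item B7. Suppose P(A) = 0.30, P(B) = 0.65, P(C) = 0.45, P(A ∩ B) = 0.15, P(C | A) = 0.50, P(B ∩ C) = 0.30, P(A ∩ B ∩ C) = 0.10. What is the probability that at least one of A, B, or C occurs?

0.90

P(A ∩ C) = P(A)·P(C|A) = 0.30 × 0.50 = 0.15
P(A ∪ B ∪ C) = 0.30 + 0.65 + 0.45 − 0.15 − 0.15 − 0.30 + 0.10 = 0.90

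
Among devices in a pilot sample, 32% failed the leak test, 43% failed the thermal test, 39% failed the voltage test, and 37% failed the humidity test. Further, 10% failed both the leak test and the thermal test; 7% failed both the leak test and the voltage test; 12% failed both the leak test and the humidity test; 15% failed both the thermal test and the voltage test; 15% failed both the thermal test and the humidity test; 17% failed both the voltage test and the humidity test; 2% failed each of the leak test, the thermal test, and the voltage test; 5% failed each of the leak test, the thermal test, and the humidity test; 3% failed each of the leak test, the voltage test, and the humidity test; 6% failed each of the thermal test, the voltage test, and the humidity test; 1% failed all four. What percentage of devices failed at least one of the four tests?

P(union) = 32 + 43 + 39 + 37 − 10 − 7 − 12 − 15 − 15 − 17 + 2 + 5 + 3 + 6 − 1 = 90%

90%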